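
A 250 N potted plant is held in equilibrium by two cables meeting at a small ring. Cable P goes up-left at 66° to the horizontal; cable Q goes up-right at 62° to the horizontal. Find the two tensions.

T_P = 148.9 N, T_Q = 129.0 N

ΣF_x = 0: −T_P·cos66° + T_Q·cos62° = 0 → T_Q = 0.866371·T_P.
ΣF_y = 0: T_P·sin66° + T_Q·sin62° = 250.
Substitute: T_P·(0.913545 + 0.866371·0.882948) = 250 → T_P = 148.942 ≈ 148.9 N.
Then T_Q = 0.866371 × 148.942 = 129.0 N.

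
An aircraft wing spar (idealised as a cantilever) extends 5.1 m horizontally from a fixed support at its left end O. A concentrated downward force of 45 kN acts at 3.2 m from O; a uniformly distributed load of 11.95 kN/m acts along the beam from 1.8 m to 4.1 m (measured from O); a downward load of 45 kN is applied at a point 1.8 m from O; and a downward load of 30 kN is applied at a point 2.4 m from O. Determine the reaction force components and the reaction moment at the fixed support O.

O_x = 0, O_y = 147.5 kN, M_O = 378.1 kN·m

Resultant of the distributed load: 11.95 × 2.3 = 27.485 kN at 2.95 m from O.
ΣF_x = 0: O_x = 0.
ΣF_y = 0: O_y − 45 − 11.95·2.3 − 45 − 30 = 0 → O_y = 147.5 kN.
ΣM about O: M_O − 45·3.2 − (11.95·2.3)·2.95 − 45·1.8 − 30·2.4 = 0 → M_O = 378.1 kN·m.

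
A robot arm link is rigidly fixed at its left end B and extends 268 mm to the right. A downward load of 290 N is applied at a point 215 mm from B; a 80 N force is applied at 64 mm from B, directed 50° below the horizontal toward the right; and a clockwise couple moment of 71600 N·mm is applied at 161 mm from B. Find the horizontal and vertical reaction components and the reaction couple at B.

ΣF_x = 0: B_x + 80·cos50° = 0 → B_x = -51.42 N.
ΣF_y = 0: B_y − 290 − 80·sin50° = 0 → B_y = 351.3 N.
ΣM about B: M_B − 290·215 − 80·sin50°·64 − 71600 = 0 → M_B = 137900 N·mm.

B_x = -51.42 N, B_y = 351.3 N, M_B = 137900 N·mm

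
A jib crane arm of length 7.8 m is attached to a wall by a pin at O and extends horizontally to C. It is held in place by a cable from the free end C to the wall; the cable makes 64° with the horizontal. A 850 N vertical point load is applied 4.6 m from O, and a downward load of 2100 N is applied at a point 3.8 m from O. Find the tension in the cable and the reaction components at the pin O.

T = 1696 N, O_x = 743.5 N, O_y = 1426 N

ΣM about O: T·sin64°·7.8 − 850·4.6 − 2100·3.8 = 0 → T = 11890/(7.8·0.898794) = 1696 N.
ΣF_x = 0: O_x − T·cos64° = 0 → O_x = 1696 × 0.438371 = 743.5 N.
ΣF_y = 0: O_y + T·sin64° − 850 − 2100 = 0 → O_y = 2950 − 1696 × 0.898794 = 1426 N.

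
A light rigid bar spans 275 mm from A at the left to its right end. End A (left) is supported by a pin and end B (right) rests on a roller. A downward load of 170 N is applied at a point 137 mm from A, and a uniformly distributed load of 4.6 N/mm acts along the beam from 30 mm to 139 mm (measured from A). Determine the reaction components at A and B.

A_x = 0, A_y = 432.6 N, B_y = 238.8 N

Resultant of the distributed load: 4.6 × 109 = 501.4 N at 84.5 mm from A.
ΣM about A: B_y·275 − 170·137 − (4.6·109)·84.5 = 0 → B_y = 65658.3/275 = 238.757 ≈ 238.8 N.
ΣF_y = 0: A_y + 238.757 − 170 − 4.6·109 = 0 → A_y = 432.6 N.
ΣF_x = 0: no horizontal applied forces, so A_x = 0.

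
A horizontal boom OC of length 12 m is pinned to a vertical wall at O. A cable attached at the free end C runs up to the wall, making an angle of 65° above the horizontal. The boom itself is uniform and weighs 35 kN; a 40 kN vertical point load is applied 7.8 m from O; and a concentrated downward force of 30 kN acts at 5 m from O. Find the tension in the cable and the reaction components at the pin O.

T = 61.79 kN, O_x = 26.11 kN, O_y = 49.00 kN

ΣM about O: T·sin65°·12 − 35·6 − 40·7.8 − 30·5 = 0 → T = 672/(12·0.906308) = 61.7891 ≈ 61.79 kN.
ΣF_x = 0: O_x − T·cos65° = 0 → O_x = 61.7891 × 0.422618 = 26.11 kN.
ΣF_y = 0: O_y + T·sin65° − 35 − 40 − 30 = 0 → O_y = 105 − 61.7891 × 0.906308 = 49.00 kN.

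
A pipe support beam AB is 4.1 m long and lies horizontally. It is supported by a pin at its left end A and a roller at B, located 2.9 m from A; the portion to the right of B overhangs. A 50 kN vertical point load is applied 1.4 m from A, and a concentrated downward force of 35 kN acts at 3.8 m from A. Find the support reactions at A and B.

Moments about A: B_y·2.9 − 50·1.4 − 35·3.8 = 0 → B_y = 203/2.9 = 70.00 kN.
ΣF_y = 0: A_y + 70 − 50 − 35 = 0 → A_y = 15.00 kN.
ΣF_x = 0: no horizontal applied forces, so A_x = 0.

A_x = 0, A_y = 15.00 kN, B_y = 70.00 kN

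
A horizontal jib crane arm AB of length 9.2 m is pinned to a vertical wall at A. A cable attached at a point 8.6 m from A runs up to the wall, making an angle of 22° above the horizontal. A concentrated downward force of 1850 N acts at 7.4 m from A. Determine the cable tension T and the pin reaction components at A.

ΣM about A: T·sin22°·8.6 − 1850·7.4 = 0 → T = 13690/(8.6·0.374607) = 4249.41 ≈ 4249 N.
ΣF_x = 0: A_x − T·cos22° = 0 → A_x = 4249.41 × 0.927184 = 3940 N.
ΣF_y = 0: A_y + T·sin22° − 1850 = 0 → A_y = 1850 − 4249.41 × 0.374607 = 258.1 N.

T = 4249 N, A_x = 3940 N, A_y = 258.1 N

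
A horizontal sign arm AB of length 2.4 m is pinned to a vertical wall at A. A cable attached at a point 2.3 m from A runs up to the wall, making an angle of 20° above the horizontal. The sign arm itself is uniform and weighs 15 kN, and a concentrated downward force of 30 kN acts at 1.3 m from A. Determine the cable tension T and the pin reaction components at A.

ΣM about A: T·sin20°·2.3 − 15·1.2 − 30·1.3 = 0 → T = 57/(2.3·0.34202) = 72.4595 ≈ 72.46 kN.
ΣF_x = 0: A_x − T·cos20° = 0 → A_x = 72.4595 × 0.939693 = 68.09 kN.
ΣF_y = 0: A_y + T·sin20° − 15 − 30 = 0 → A_y = 45 − 72.4595 × 0.34202 = 20.22 kN.

T = 72.46 kN, A_x = 68.09 kN, A_y = 20.22 kN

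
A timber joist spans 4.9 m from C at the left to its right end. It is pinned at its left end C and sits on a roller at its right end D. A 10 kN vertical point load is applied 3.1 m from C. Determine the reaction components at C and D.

C_x = 0, C_y = 3.673 kN, D_y = 6.327 kN

ΣM about C: D_y·4.9 − 10·3.1 = 0 → D_y = 31/4.9 = 6.32653 ≈ 6.327 kN.
ΣF_y = 0: C_y + 6.32653 − 10 = 0 → C_y = 3.673 kN.
ΣF_x = 0: no horizontal applied forces, so C_x = 0.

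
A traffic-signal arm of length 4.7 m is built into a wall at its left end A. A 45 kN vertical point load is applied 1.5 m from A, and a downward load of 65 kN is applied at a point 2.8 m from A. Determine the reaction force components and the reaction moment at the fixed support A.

ΣF_x = 0: A_x = 0.
ΣF_y = 0: A_y − 45 − 65 = 0 → A_y = 110.0 kN.
ΣM about A: M_A − 45·1.5 − 65·2.8 = 0 → M_A = 249.5 kN·m.

A_x = 0, A_y = 110.0 kN, M_A = 249.5 kN·m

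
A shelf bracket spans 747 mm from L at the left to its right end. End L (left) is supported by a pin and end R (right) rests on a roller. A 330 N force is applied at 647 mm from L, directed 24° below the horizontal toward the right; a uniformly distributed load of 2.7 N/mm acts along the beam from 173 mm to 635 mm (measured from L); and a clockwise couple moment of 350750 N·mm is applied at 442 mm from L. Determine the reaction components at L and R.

Resultant of the distributed load: 2.7 × 462 = 1247.4 N at 404 mm from L.
ΣM about L: R_y·747 − 330·sin24°·647 − (2.7·462)·404 − 350750 = 0 → R_y = 941542/747 = 1260.43 ≈ 1260 N.
ΣF_y = 0: L_y + 1260.43 − 330·sin24° − 2.7·462 = 0 → L_y = 121.2 N.
ΣF_x = 0: L_x + 330·cos24° = 0 → L_x = -301.5 N.

L_x = -301.5 N, L_y = 121.2 N, R_y = 1260 N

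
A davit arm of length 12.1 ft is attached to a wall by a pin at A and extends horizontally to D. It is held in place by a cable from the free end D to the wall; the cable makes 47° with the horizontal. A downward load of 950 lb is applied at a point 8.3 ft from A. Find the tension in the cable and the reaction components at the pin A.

T = 891.0 lb, A_x = 607.7 lb, A_y = 298.3 lb

ΣM about A: T·sin47°·12.1 − 950·8.3 = 0 → T = 7885/(12.1·0.731354) = 891.023 ≈ 891.0 lb.
ΣF_x = 0: A_x − T·cos47° = 0 → A_x = 891.023 × 0.681998 = 607.7 lb.
ΣF_y = 0: A_y + T·sin47° − 950 = 0 → A_y = 950 − 891.023 × 0.731354 = 298.3 lb.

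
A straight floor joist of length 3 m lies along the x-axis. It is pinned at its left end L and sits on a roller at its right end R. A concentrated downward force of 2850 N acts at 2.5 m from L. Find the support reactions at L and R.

Taking moments about L: R_y·3 − 2850·2.5 = 0 → R_y = 7125/3 = 2375 N.
ΣF_y = 0: L_y + 2375 − 2850 = 0 → L_y = 475.0 N.
ΣF_x = 0: no horizontal applied forces, so L_x = 0.

L_x = 0, L_y = 475.0 N, R_y = 2375 N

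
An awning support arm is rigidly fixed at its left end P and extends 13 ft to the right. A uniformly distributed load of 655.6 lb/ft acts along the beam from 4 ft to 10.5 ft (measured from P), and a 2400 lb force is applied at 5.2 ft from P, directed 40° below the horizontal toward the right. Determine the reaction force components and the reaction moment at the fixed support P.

P_x = -1839 lb, P_y = 5804 lb, M_P = 38920 lb·ft

Resultant of the distributed load: 655.6 × 6.5 = 4261.4 lb at 7.25 ft from P.
ΣF_x = 0: P_x + 2400·cos40° = 0 → P_x = -1839 lb.
ΣF_y = 0: P_y − 655.6·6.5 − 2400·sin40° = 0 → P_y = 5804 lb.
ΣM about P: M_P − (655.6·6.5)·7.25 − 2400·sin40°·5.2 = 0 → M_P = 38920 lb·ft.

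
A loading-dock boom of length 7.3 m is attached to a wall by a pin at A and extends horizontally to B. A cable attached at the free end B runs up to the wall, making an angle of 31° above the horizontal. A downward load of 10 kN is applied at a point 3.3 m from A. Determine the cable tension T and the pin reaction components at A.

T = 8.777 kN, A_x = 7.523 kN, A_y = 5.479 kN

ΣM about A: T·sin31°·7.3 − 10·3.3 = 0 → T = 33/(7.3·0.515038) = 8.77712 ≈ 8.777 kN.
ΣF_x = 0: A_x − T·cos31° = 0 → A_x = 8.77712 × 0.857167 = 7.523 kN.
ΣF_y = 0: A_y + T·sin31° − 10 = 0 → A_y = 10 − 8.77712 × 0.515038 = 5.479 kN.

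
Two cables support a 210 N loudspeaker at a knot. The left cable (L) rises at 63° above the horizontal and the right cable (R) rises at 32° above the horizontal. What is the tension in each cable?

T_L = 178.8 N, T_R = 95.70 N

ΣF_x = 0: −T_L·cos63° + T_R·cos32° = 0 → T_R = 0.535336·T_L.
ΣF_y = 0: T_L·sin63° + T_R·sin32° = 210.
Substitute: T_L·(0.891007 + 0.535336·0.529919) = 210 → T_L = 178.77 ≈ 178.8 N.
Then T_R = 0.535336 × 178.77 = 95.70 N.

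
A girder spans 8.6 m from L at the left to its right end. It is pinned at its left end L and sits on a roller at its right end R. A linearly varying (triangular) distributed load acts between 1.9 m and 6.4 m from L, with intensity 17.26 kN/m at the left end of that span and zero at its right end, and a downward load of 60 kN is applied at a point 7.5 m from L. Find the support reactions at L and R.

L_x = 0, L_y = 31.16 kN, R_y = 67.68 kN

Resultant of the triangular load: ½ × 17.26 × 4.5 = 38.835 kN, acting at 3.4 m from L (one-third of the span from the peak).
ΣM about L: R_y·8.6 − (½·17.26·4.5)·3.4 − 60·7.5 = 0 → R_y = 582.039/8.6 = 67.679 ≈ 67.68 kN.
ΣF_y = 0: L_y + 67.679 − ½·17.26·4.5 − 60 = 0 → L_y = 31.16 kN.
ΣF_x = 0: no horizontal applied forces, so L_x = 0.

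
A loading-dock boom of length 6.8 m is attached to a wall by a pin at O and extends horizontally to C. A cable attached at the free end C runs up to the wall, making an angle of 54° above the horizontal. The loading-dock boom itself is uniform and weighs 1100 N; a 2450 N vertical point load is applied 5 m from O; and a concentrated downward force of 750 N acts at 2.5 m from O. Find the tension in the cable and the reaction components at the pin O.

T = 3247 N, O_x = 1909 N, O_y = 1673 N

ΣM about O: T·sin54°·6.8 − 1100·3.4 − 2450·5 − 750·2.5 = 0 → T = 17865/(6.8·0.809017) = 3247.41 ≈ 3247 N.
ΣF_x = 0: O_x − T·cos54° = 0 → O_x = 3247.41 × 0.587785 = 1909 N.
ΣF_y = 0: O_y + T·sin54° − 1100 − 2450 − 750 = 0 → O_y = 4300 − 3247.41 × 0.809017 = 1673 N.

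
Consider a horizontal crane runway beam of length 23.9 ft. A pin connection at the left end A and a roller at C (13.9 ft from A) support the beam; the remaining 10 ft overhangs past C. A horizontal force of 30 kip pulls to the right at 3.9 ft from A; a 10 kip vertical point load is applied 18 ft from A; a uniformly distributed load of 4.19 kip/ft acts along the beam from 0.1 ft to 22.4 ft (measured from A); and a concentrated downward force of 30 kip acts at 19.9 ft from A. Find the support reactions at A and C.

A_x = -30.00 kip, A_y = 1.914 kip, C_y = 131.5 kip

Resultant of the distributed load: 4.19 × 22.3 = 93.437 kip at 11.25 ft from A.
Taking moments about A: C_y·13.9 − 10·18 − (4.19·22.3)·11.25 − 30·19.9 = 0 → C_y = 1828.16625/13.9 = 131.523 ≈ 131.5 kip.
ΣF_y = 0: A_y + 131.523 − 10 − 4.19·22.3 − 30 = 0 → A_y = 1.914 kip.
ΣF_x = 0: A_x + 30 = 0 → A_x = -30.00 kip.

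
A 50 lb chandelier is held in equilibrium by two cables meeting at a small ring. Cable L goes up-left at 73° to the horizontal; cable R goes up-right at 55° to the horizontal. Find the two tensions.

T_L = 36.39 lb, T_R = 18.55 lb

ΣF_x = 0: −T_L·cos73° + T_R·cos55° = 0 → T_R = 0.509735·T_L.
ΣF_y = 0: T_L·sin73° + T_R·sin55° = 50.
Substitute: T_L·(0.956305 + 0.509735·0.819152) = 50 → T_L = 36.3939 ≈ 36.39 lb.
Then T_R = 0.509735 × 36.3939 = 18.55 lb.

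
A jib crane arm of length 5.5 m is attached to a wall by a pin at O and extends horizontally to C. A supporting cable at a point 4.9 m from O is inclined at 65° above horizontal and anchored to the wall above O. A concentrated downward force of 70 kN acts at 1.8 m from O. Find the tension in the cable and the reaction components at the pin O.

ΣM about O: T·sin65°·4.9 − 70·1.8 = 0 → T = 126/(4.9·0.906308) = 28.3726 ≈ 28.37 kN.
ΣF_x = 0: O_x − T·cos65° = 0 → O_x = 28.3726 × 0.422618 = 11.99 kN.
ΣF_y = 0: O_y + T·sin65° − 70 = 0 → O_y = 70 − 28.3726 × 0.906308 = 44.29 kN.

T = 28.37 kN, O_x = 11.99 kN, O_y = 44.29 kN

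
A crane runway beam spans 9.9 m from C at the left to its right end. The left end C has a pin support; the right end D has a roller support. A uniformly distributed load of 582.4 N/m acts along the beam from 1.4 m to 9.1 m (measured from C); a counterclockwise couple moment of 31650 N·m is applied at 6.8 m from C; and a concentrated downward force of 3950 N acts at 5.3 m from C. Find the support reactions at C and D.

Resultant of the distributed load: 582.4 × 7.7 = 4484.48 N at 5.25 m from C.
Taking moments about C: D_y·9.9 − (582.4·7.7)·5.25 + 31650 − 3950·5.3 = 0 → D_y = 12828.52/9.9 = 1295.81 ≈ 1296 N.
ΣF_y = 0: C_y + 1295.81 − 582.4·7.7 − 3950 = 0 → C_y = 7139 N.
ΣF_x = 0: no horizontal applied forces, so C_x = 0.

C_x = 0, C_y = 7139 N, D_y = 1296 N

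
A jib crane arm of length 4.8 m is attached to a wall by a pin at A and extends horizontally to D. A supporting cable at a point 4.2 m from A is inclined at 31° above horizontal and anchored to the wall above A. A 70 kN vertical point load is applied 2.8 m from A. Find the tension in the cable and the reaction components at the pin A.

T = 90.61 kN, A_x = 77.67 kN, A_y = 23.33 kN

ΣM about A: T·sin31°·4.2 − 70·2.8 = 0 → T = 196/(4.2·0.515038) = 90.6082 ≈ 90.61 kN.
ΣF_x = 0: A_x − T·cos31° = 0 → A_x = 90.6082 × 0.857167 = 77.67 kN.
ΣF_y = 0: A_y + T·sin31° − 70 = 0 → A_y = 70 − 90.6082 × 0.515038 = 23.33 kN.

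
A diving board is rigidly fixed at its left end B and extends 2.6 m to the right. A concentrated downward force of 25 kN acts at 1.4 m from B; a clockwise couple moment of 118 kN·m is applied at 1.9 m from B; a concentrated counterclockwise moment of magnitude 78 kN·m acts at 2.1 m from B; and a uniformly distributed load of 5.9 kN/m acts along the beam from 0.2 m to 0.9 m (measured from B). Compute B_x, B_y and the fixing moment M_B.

B_x = 0, B_y = 29.13 kN, M_B = 77.27 kN·m

Resultant of the distributed load: 5.9 × 0.7 = 4.13 kN at 0.55 m from B.
ΣF_x = 0: B_x = 0.
ΣF_y = 0: B_y − 25 − 5.9·0.7 = 0 → B_y = 29.13 kN.
ΣM about B: M_B − 25·1.4 − 118 + 78 − (5.9·0.7)·0.55 = 0 → M_B = 77.27 kN·m.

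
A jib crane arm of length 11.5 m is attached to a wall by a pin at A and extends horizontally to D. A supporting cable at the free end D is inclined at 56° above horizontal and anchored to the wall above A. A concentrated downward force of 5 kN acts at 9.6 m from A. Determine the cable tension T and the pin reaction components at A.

ΣM about A: T·sin56°·11.5 − 5·9.6 = 0 → T = 48/(11.5·0.829038) = 5.03465 ≈ 5.035 kN.
ΣF_x = 0: A_x − T·cos56° = 0 → A_x = 5.03465 × 0.559193 = 2.815 kN.
ΣF_y = 0: A_y + T·sin56° − 5 = 0 → A_y = 5 − 5.03465 × 0.829038 = 0.8261 kN.

T = 5.035 kN, A_x = 2.815 kN, A_y = 0.8261 kN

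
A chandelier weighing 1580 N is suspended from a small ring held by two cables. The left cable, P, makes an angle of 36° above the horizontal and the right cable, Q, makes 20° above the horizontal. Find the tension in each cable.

ΣF_x = 0: −T_P·cos36° + T_Q·cos20° = 0 → T_Q = 0.860938·T_P.
ΣF_y = 0: T_P·sin36° + T_Q·sin20° = 1580.
Substitute: T_P·(0.587785 + 0.860938·0.34202) = 1580 → T_P = 1790.89 ≈ 1791 N.
Then T_Q = 0.860938 × 1790.89 = 1542 N.

T_P = 1791 N, T_Q = 1542 N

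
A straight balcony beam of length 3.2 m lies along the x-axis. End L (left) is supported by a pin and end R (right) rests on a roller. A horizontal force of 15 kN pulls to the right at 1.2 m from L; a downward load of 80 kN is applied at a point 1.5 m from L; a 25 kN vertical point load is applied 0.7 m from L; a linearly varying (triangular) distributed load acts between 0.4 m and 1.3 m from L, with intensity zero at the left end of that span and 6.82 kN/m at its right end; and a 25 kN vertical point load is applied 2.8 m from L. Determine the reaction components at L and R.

L_x = -15.00 kN, L_y = 67.27 kN, R_y = 65.80 kN

Resultant of the triangular load: ½ × 6.82 × 0.9 = 3.069 kN, acting at 1 m from L (one-third of the span from the peak).
Taking moments about L: R_y·3.2 − 80·1.5 − 25·0.7 − (½·6.82·0.9)·1 − 25·2.8 = 0 → R_y = 210.569/3.2 = 65.8028 ≈ 65.80 kN.
ΣF_y = 0: L_y + 65.8028 − 80 − 25 − ½·6.82·0.9 − 25 = 0 → L_y = 67.27 kN.
ΣF_x = 0: L_x + 15 = 0 → L_x = -15.00 kN.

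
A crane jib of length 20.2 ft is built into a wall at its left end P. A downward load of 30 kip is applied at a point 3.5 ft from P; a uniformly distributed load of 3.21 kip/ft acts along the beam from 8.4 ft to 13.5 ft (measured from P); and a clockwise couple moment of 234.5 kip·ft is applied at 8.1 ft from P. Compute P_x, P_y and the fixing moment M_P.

Resultant of the distributed load: 3.21 × 5.1 = 16.371 kip at 10.95 ft from P.
ΣF_x = 0: P_x = 0.
ΣF_y = 0: P_y − 30 − 3.21·5.1 = 0 → P_y = 46.37 kip.
ΣM about P: M_P − 30·3.5 − (3.21·5.1)·10.95 − 234.5 = 0 → M_P = 518.8 kip·ft.

P_x = 0, P_y = 46.37 kip, M_P = 518.8 kip·ft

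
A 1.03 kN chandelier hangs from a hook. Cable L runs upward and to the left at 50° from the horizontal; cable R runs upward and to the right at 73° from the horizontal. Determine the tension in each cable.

ΣF_x = 0: −T_L·cos50° + T_R·cos73° = 0 → T_R = 2.19853·T_L.
ΣF_y = 0: T_L·sin50° + T_R·sin73° = 1.03.
Substitute: T_L·(0.766044 + 2.19853·0.956305) = 1.03 → T_L = 0.359072 ≈ 0.3591 kN.
Then T_R = 2.19853 × 0.359072 = 0.7894 kN.

T_L = 0.3591 kN, T_R = 0.7894 kN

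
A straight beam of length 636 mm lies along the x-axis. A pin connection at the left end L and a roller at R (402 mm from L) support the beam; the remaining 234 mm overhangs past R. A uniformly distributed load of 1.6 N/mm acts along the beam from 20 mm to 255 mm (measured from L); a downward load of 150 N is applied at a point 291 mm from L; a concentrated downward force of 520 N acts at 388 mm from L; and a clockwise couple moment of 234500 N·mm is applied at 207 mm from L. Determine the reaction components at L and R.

Resultant of the distributed load: 1.6 × 235 = 376 N at 137.5 mm from L.
ΣM about L: R_y·402 − (1.6·235)·137.5 − 150·291 − 520·388 − 234500 = 0 → R_y = 531610/402 = 1322.41 ≈ 1322 N.
ΣF_y = 0: L_y + 1322.41 − 1.6·235 − 150 − 520 = 0 → L_y = -276.4 N.
ΣF_x = 0: no horizontal applied forces, so L_x = 0.

L_x = 0, L_y = -276.4 N, R_y = 1322 N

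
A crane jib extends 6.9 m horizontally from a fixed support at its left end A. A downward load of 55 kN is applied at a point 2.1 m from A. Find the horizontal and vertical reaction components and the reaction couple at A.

A_x = 0, A_y = 55.00 kN, M_A = 115.5 kN·m

ΣF_x = 0: A_x = 0.
ΣF_y = 0: A_y − 55 = 0 → A_y = 55.00 kN.
ΣM about A: M_A − 55·2.1 = 0 → M_A = 115.5 kN·m.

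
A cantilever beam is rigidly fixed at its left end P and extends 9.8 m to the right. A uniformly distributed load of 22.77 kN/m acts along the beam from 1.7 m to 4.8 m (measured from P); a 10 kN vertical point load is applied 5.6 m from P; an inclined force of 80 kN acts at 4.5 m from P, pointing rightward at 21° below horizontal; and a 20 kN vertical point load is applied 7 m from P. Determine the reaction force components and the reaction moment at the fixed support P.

P_x = -74.69 kN, P_y = 129.3 kN, M_P = 554.4 kN·m

Resultant of the distributed load: 22.77 × 3.1 = 70.587 kN at 3.25 m from P.
ΣF_x = 0: P_x + 80·cos21° = 0 → P_x = -74.69 kN.
ΣF_y = 0: P_y − 22.77·3.1 − 10 − 80·sin21° − 20 = 0 → P_y = 129.3 kN.
ΣM about P: M_P − (22.77·3.1)·3.25 − 10·5.6 − 80·sin21°·4.5 − 20·7 = 0 → M_P = 554.4 kN·m.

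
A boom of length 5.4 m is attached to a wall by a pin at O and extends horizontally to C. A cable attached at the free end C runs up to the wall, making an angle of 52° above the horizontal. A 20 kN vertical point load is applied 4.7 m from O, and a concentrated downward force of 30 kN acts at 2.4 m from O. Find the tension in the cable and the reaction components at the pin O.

T = 39.01 kN, O_x = 24.02 kN, O_y = 19.26 kN

ΣM about O: T·sin52°·5.4 − 20·4.7 − 30·2.4 = 0 → T = 166/(5.4·0.788011) = 39.0105 ≈ 39.01 kN.
ΣF_x = 0: O_x − T·cos52° = 0 → O_x = 39.0105 × 0.615661 = 24.02 kN.
ΣF_y = 0: O_y + T·sin52° − 20 − 30 = 0 → O_y = 50 − 39.0105 × 0.788011 = 19.26 kN.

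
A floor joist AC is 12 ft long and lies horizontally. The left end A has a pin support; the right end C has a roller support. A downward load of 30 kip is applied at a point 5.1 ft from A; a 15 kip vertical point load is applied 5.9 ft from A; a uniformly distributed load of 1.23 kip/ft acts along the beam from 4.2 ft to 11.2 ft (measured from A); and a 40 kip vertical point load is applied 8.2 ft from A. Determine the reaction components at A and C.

A_x = 0, A_y = 40.63 kip, C_y = 52.98 kip

Resultant of the distributed load: 1.23 × 7 = 8.61 kip at 7.7 ft from A.
Moments about A: C_y·12 − 30·5.1 − 15·5.9 − (1.23·7)·7.7 − 40·8.2 = 0 → C_y = 635.797/12 = 52.9831 ≈ 52.98 kip.
ΣF_y = 0: A_y + 52.9831 − 30 − 15 − 1.23·7 − 40 = 0 → A_y = 40.63 kip.
ΣF_x = 0: no horizontal applied forces, so A_x = 0.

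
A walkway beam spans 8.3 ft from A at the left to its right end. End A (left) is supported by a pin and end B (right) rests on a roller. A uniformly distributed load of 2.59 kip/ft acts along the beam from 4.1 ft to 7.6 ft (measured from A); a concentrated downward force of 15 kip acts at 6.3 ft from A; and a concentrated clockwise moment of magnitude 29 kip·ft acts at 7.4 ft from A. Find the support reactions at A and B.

A_x = 0, A_y = 2.796 kip, B_y = 21.27 kip

Resultant of the distributed load: 2.59 × 3.5 = 9.065 kip at 5.85 ft from A.
Moments about A: B_y·8.3 − (2.59·3.5)·5.85 − 15·6.3 − 29 = 0 → B_y = 176.53025/8.3 = 21.2687 ≈ 21.27 kip.
ΣF_y = 0: A_y + 21.2687 − 2.59·3.5 − 15 = 0 → A_y = 2.796 kip.
ΣF_x = 0: no horizontal applied forces, so A_x = 0.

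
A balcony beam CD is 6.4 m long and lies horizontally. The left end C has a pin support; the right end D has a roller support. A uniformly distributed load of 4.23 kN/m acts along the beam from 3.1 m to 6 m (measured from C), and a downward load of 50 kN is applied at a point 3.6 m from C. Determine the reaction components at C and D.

C_x = 0, C_y = 25.42 kN, D_y = 36.85 kN

Resultant of the distributed load: 4.23 × 2.9 = 12.267 kN at 4.55 m from C.
Taking moments about C: D_y·6.4 − (4.23·2.9)·4.55 − 50·3.6 = 0 → D_y = 235.81485/6.4 = 36.8461 ≈ 36.85 kN.
ΣF_y = 0: C_y + 36.8461 − 4.23·2.9 − 50 = 0 → C_y = 25.42 kN.
ΣF_x = 0: no horizontal applied forces, so C_x = 0.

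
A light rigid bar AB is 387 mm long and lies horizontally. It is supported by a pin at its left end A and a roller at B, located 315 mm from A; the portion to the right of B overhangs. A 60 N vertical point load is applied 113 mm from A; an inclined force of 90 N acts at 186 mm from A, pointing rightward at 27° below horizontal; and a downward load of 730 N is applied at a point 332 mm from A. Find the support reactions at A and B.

ΣM about A: B_y·315 − 60·113 − 90·sin27°·186 − 730·332 = 0 → B_y = 256740/315 = 815.048 ≈ 815.0 N.
ΣF_y = 0: A_y + 815.048 − 60 − 90·sin27° − 730 = 0 → A_y = 15.81 N.
ΣF_x = 0: A_x + 90·cos27° = 0 → A_x = -80.19 N.

A_x = -80.19 N, A_y = 15.81 N, B_y = 815.0 N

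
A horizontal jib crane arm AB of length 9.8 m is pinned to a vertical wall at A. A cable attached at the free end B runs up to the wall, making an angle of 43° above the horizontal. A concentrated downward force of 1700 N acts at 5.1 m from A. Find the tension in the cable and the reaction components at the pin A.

ΣM about A: T·sin43°·9.8 − 1700·5.1 = 0 → T = 8670/(9.8·0.681998) = 1297.21 ≈ 1297 N.
ΣF_x = 0: A_x − T·cos43° = 0 → A_x = 1297.21 × 0.731354 = 948.7 N.
ΣF_y = 0: A_y + T·sin43° − 1700 = 0 → A_y = 1700 − 1297.21 × 0.681998 = 815.3 N.

T = 1297 N, A_x = 948.7 N, A_y = 815.3 N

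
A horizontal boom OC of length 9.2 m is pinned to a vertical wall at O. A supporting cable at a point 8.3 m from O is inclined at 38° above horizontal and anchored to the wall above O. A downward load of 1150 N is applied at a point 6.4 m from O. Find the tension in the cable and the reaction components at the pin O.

ΣM about O: T·sin38°·8.3 − 1150·6.4 = 0 → T = 7360/(8.3·0.615661) = 1440.32 ≈ 1440 N.
ΣF_x = 0: O_x − T·cos38° = 0 → O_x = 1440.32 × 0.788011 = 1135 N.
ΣF_y = 0: O_y + T·sin38° − 1150 = 0 → O_y = 1150 − 1440.32 × 0.615661 = 263.3 N.

T = 1440 N, O_x = 1135 N, O_y = 263.3 N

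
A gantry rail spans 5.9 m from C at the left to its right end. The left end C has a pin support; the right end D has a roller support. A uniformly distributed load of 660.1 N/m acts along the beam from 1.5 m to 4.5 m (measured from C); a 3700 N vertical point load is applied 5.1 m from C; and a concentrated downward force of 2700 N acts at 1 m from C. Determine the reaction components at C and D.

Resultant of the distributed load: 660.1 × 3 = 1980.3 N at 3 m from C.
Moments about C: D_y·5.9 − (660.1·3)·3 − 3700·5.1 − 2700·1 = 0 → D_y = 27510.9/5.9 = 4662.86 ≈ 4663 N.
ΣF_y = 0: C_y + 4662.86 − 660.1·3 − 3700 − 2700 = 0 → C_y = 3717 N.
ΣF_x = 0: no horizontal applied forces, so C_x = 0.

C_x = 0, C_y = 3717 N, D_y = 4663 N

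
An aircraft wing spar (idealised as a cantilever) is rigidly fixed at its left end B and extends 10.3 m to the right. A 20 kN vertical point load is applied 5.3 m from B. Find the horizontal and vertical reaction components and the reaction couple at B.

ΣF_x = 0: B_x = 0.
ΣF_y = 0: B_y − 20 = 0 → B_y = 20.00 kN.
ΣM about B: M_B − 20·5.3 = 0 → M_B = 106.0 kN·m.

B_x = 0, B_y = 20.00 kN, M_B = 106.0 kN·m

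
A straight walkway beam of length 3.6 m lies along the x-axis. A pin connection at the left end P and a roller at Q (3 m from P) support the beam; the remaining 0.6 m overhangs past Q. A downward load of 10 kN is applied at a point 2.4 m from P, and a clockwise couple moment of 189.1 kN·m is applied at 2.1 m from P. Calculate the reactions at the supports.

Moments about P: Q_y·3 − 10·2.4 − 189.1 = 0 → Q_y = 213.1/3 = 71.0333 ≈ 71.03 kN.
ΣF_y = 0: P_y + 71.0333 − 10 = 0 → P_y = -61.03 kN.
ΣF_x = 0: no horizontal applied forces, so P_x = 0.

P_x = 0, P_y = -61.03 kN, Q_y = 71.03 kN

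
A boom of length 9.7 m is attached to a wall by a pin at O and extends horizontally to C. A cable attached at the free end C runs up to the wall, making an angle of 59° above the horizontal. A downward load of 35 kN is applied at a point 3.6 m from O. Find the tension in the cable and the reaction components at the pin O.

ΣM about O: T·sin59°·9.7 − 35·3.6 = 0 → T = 126/(9.7·0.857167) = 15.1542 ≈ 15.15 kN.
ΣF_x = 0: O_x − T·cos59° = 0 → O_x = 15.1542 × 0.515038 = 7.805 kN.
ΣF_y = 0: O_y + T·sin59° − 35 = 0 → O_y = 35 − 15.1542 × 0.857167 = 22.01 kN.

T = 15.15 kN, O_x = 7.805 kN, O_y = 22.01 kN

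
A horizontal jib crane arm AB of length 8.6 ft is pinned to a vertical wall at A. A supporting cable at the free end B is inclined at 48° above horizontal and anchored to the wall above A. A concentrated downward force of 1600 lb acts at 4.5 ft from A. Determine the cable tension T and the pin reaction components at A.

ΣM about A: T·sin48°·8.6 − 1600·4.5 = 0 → T = 7200/(8.6·0.743145) = 1126.58 ≈ 1127 lb.
ΣF_x = 0: A_x − T·cos48° = 0 → A_x = 1126.58 × 0.669131 = 753.8 lb.
ΣF_y = 0: A_y + T·sin48° − 1600 = 0 → A_y = 1600 − 1126.58 × 0.743145 = 762.8 lb.

T = 1127 lb, A_x = 753.8 lb, A_y = 762.8 lb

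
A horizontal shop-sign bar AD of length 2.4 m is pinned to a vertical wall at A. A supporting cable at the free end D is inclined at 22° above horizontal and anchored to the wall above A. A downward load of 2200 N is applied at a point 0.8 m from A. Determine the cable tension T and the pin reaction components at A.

T = 1958 N, A_x = 1815 N, A_y = 1467 N

ΣM about A: T·sin22°·2.4 − 2200·0.8 = 0 → T = 1760/(2.4·0.374607) = 1957.61 ≈ 1958 N.
ΣF_x = 0: A_x − T·cos22° = 0 → A_x = 1957.61 × 0.927184 = 1815 N.
ΣF_y = 0: A_y + T·sin22° − 2200 = 0 → A_y = 2200 − 1957.61 × 0.374607 = 1467 N.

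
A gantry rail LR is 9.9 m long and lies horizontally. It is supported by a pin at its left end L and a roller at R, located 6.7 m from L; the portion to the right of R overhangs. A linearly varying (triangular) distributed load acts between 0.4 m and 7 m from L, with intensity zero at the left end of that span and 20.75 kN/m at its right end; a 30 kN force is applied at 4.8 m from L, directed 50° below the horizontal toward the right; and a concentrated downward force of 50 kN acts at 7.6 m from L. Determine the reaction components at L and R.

Resultant of the triangular load: ½ × 20.75 × 6.6 = 68.475 kN, acting at 4.8 m from L (one-third of the span from the peak).
Moments about L: R_y·6.7 − (½·20.75·6.6)·4.8 − 30·sin50°·4.8 − 50·7.6 = 0 → R_y = 818.99/6.7 = 122.237 ≈ 122.2 kN.
ΣF_y = 0: L_y + 122.237 − ½·20.75·6.6 − 30·sin50° − 50 = 0 → L_y = 19.22 kN.
ΣF_x = 0: L_x + 30·cos50° = 0 → L_x = -19.28 kN.

L_x = -19.28 kN, L_y = 19.22 kN, R_y = 122.2 kN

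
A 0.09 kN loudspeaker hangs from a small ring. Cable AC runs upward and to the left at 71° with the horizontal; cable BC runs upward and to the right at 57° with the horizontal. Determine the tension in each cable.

ΣF_x = 0: −T_AC·cos71° + T_BC·cos57° = 0 → T_BC = 0.597769·T_AC.
ΣF_y = 0: T_AC·sin71° + T_BC·sin57° = 0.09.
Substitute: T_AC·(0.945519 + 0.597769·0.838671) = 0.09 → T_AC = 0.0622041 ≈ 0.06220 kN.
Then T_BC = 0.597769 × 0.0622041 = 0.03718 kN.

T_AC = 0.06220 kN, T_BC = 0.03718 kN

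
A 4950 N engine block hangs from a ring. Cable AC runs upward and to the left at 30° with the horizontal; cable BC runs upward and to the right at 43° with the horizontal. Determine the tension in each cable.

ΣF_x = 0: −T_AC·cos30° + T_BC·cos43° = 0 → T_BC = 1.18414·T_AC.
ΣF_y = 0: T_AC·sin30° + T_BC·sin43° = 4950.
Substitute: T_AC·(0.5 + 1.18414·0.681998) = 4950 → T_AC = 3785.62 ≈ 3786 N.
Then T_BC = 1.18414 × 3785.62 = 4483 N.

T_AC = 3786 N, T_BC = 4483 N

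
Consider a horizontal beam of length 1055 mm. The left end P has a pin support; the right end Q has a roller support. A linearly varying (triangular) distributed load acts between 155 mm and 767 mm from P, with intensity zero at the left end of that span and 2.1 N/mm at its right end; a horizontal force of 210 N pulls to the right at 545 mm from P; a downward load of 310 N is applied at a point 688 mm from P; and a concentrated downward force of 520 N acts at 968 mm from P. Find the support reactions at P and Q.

P_x = -210.0 N, P_y = 450.4 N, Q_y = 1022 N

Resultant of the triangular load: ½ × 2.1 × 612 = 642.6 N, acting at 563 mm from P (one-third of the span from the peak).
Taking moments about P: Q_y·1055 − (½·2.1·612)·563 − 310·688 − 520·968 = 0 → Q_y = 1078423.8/1055 = 1022.2 ≈ 1022 N.
ΣF_y = 0: P_y + 1022.2 − ½·2.1·612 − 310 − 520 = 0 → P_y = 450.4 N.
ΣF_x = 0: P_x + 210 = 0 → P_x = -210.0 N.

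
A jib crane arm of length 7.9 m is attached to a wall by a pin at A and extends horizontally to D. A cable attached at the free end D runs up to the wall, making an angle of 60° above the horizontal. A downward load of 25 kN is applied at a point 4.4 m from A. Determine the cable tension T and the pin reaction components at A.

T = 16.08 kN, A_x = 8.039 kN, A_y = 11.08 kN

ΣM about A: T·sin60°·7.9 − 25·4.4 = 0 → T = 110/(7.9·0.866025) = 16.0781 ≈ 16.08 kN.
ΣF_x = 0: A_x − T·cos60° = 0 → A_x = 16.0781 × 0.5 = 8.039 kN.
ΣF_y = 0: A_y + T·sin60° − 25 = 0 → A_y = 25 − 16.0781 × 0.866025 = 11.08 kN.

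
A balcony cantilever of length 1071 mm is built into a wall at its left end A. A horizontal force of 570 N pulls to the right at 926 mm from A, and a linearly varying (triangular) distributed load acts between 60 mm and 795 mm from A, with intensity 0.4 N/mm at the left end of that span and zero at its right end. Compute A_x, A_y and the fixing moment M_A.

A_x = -570.0 N, A_y = 147.0 N, M_A = 44840 N·mm

Resultant of the triangular load: ½ × 0.4 × 735 = 147 N, acting at 305 mm from A (one-third of the span from the peak).
ΣF_x = 0: A_x + 570 = 0 → A_x = -570.0 N.
ΣF_y = 0: A_y − ½·0.4·735 = 0 → A_y = 147.0 N.
ΣM about A: M_A − (½·0.4·735)·305 = 0 → M_A = 44840 N·mm.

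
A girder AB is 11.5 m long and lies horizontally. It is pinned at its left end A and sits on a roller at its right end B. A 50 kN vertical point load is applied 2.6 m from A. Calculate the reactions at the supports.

Taking moments about A: B_y·11.5 − 50·2.6 = 0 → B_y = 130/11.5 = 11.3043 ≈ 11.30 kN.
ΣF_y = 0: A_y + 11.3043 − 50 = 0 → A_y = 38.70 kN.
ΣF_x = 0: no horizontal applied forces, so A_x = 0.

A_x = 0, A_y = 38.70 kN, B_y = 11.30 kN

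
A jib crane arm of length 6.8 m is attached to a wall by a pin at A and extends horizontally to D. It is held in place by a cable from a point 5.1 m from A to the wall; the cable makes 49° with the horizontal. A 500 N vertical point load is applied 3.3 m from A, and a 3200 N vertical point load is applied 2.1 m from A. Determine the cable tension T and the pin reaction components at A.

T = 2175 N, A_x = 1427 N, A_y = 2059 N

ΣM about A: T·sin49°·5.1 − 500·3.3 − 3200·2.1 = 0 → T = 8370/(5.1·0.75471) = 2174.58 ≈ 2175 N.
ΣF_x = 0: A_x − T·cos49° = 0 → A_x = 2174.58 × 0.656059 = 1427 N.
ΣF_y = 0: A_y + T·sin49° − 500 − 3200 = 0 → A_y = 3700 − 2174.58 × 0.75471 = 2059 N.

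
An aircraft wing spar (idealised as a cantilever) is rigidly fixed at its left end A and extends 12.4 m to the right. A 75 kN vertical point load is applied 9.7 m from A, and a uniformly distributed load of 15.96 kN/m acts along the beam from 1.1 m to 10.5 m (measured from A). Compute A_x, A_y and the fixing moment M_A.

Resultant of the distributed load: 15.96 × 9.4 = 150.024 kN at 5.8 m from A.
ΣF_x = 0: A_x = 0.
ΣF_y = 0: A_y − 75 − 15.96·9.4 = 0 → A_y = 225.0 kN.
ΣM about A: M_A − 75·9.7 − (15.96·9.4)·5.8 = 0 → M_A = 1598 kN·m.

A_x = 0, A_y = 225.0 kN, M_A = 1598 kN·m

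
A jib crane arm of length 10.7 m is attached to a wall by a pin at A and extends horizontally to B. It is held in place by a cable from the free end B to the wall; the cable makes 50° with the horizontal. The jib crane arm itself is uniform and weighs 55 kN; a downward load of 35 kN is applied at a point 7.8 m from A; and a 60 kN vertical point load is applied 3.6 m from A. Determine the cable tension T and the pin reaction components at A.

ΣM about A: T·sin50°·10.7 − 55·5.35 − 35·7.8 − 60·3.6 = 0 → T = 783.25/(10.7·0.766044) = 95.5571 ≈ 95.56 kN.
ΣF_x = 0: A_x − T·cos50° = 0 → A_x = 95.5571 × 0.642788 = 61.42 kN.
ΣF_y = 0: A_y + T·sin50° − 55 − 35 − 60 = 0 → A_y = 150 − 95.5571 × 0.766044 = 76.80 kN.

T = 95.56 kN, A_x = 61.42 kN, A_y = 76.80 kN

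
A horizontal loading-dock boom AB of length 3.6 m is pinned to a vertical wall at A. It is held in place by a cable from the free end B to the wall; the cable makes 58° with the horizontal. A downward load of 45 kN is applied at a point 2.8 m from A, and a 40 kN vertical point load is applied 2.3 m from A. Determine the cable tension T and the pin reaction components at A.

ΣM about A: T·sin58°·3.6 − 45·2.8 − 40·2.3 = 0 → T = 218/(3.6·0.848048) = 71.4058 ≈ 71.41 kN.
ΣF_x = 0: A_x − T·cos58° = 0 → A_x = 71.4058 × 0.529919 = 37.84 kN.
ΣF_y = 0: A_y + T·sin58° − 45 − 40 = 0 → A_y = 85 − 71.4058 × 0.848048 = 24.44 kN.

T = 71.41 kN, A_x = 37.84 kN, A_y = 24.44 kN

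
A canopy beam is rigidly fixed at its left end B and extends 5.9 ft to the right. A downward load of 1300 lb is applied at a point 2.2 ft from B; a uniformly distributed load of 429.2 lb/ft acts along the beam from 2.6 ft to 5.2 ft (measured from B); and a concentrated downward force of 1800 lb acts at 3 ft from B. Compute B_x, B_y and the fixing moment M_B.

Resultant of the distributed load: 429.2 × 2.6 = 1115.92 lb at 3.9 ft from B.
ΣF_x = 0: B_x = 0.
ΣF_y = 0: B_y − 1300 − 429.2·2.6 − 1800 = 0 → B_y = 4216 lb.
ΣM about B: M_B − 1300·2.2 − (429.2·2.6)·3.9 − 1800·3 = 0 → M_B = 12610 lb·ft.

B_x = 0, B_y = 4216 lb, M_B = 12610 lb·ft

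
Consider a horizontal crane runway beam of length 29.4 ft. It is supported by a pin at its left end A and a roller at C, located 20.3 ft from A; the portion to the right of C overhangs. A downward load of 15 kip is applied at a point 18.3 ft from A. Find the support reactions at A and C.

Moments about A: C_y·20.3 − 15·18.3 = 0 → C_y = 274.5/20.3 = 13.5222 ≈ 13.52 kip.
ΣF_y = 0: A_y + 13.5222 − 15 = 0 → A_y = 1.478 kip.
ΣF_x = 0: no horizontal applied forces, so A_x = 0.

A_x = 0, A_y = 1.478 kip, C_y = 13.52 kip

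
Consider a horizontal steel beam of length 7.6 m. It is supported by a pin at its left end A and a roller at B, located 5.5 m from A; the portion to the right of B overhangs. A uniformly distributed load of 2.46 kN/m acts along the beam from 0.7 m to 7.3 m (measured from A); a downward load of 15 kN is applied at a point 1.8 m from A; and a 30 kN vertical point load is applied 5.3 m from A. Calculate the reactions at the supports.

A_x = 0, A_y = 15.61 kN, B_y = 45.63 kN

Resultant of the distributed load: 2.46 × 6.6 = 16.236 kN at 4 m from A.
Moments about A: B_y·5.5 − (2.46·6.6)·4 − 15·1.8 − 30·5.3 = 0 → B_y = 250.944/5.5 = 45.6262 ≈ 45.63 kN.
ΣF_y = 0: A_y + 45.6262 − 2.46·6.6 − 15 − 30 = 0 → A_y = 15.61 kN.
ΣF_x = 0: no horizontal applied forces, so A_x = 0.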